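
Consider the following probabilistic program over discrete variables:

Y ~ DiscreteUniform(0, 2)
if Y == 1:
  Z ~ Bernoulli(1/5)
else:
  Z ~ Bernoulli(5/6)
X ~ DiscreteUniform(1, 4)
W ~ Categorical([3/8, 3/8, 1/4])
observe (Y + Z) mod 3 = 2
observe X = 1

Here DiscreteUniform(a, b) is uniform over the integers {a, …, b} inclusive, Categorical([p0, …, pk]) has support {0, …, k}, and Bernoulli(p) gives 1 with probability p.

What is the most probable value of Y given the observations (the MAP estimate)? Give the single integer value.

argmax_v P(Y = v | obs) = 1

Enumerate traces; 6 have nonzero weight after conditioning:
  (Y=1, Z=1, X=1, W=0) weight 1/160
  (Y=1, Z=1, X=1, W=1) weight 1/160
  (Y=1, Z=1, X=1, W=2) weight 1/240
  (Y=2, Z=0, X=1, W=0) weight 1/192
  (Y=2, Z=0, X=1, W=1) weight 1/192
  (Y=2, Z=0, X=1, W=2) weight 1/288
Group by Y:
  weight(Y=1) = 1/60
  weight(Y=2) = 1/72
Total weight = 1/60 + 1/72 = 11/360
P(Y=1 | obs) = 1/60 / 11/360 = 6/11
P(Y=2 | obs) = 1/72 / 11/360 = 5/11
argmax = 1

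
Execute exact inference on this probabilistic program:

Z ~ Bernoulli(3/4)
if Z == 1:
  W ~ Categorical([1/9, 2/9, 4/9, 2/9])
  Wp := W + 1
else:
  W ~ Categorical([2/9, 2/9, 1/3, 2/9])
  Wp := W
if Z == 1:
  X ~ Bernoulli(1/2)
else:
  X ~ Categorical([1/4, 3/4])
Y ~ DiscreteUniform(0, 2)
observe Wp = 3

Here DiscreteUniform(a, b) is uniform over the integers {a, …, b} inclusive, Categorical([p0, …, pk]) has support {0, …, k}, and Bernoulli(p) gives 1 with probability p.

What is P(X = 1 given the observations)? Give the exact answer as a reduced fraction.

Enumerate traces; 12 have nonzero weight after conditioning:
  (Z=0, W=3, X=0, Y=0) weight 1/216
  (Z=0, W=3, X=0, Y=1) weight 1/216
  (Z=0, W=3, X=0, Y=2) weight 1/216
  (Z=0, W=3, X=1, Y=0) weight 1/72
  (Z=0, W=3, X=1, Y=1) weight 1/72
  (Z=0, W=3, X=1, Y=2) weight 1/72
  (Z=1, W=2, X=0, Y=0) weight 1/18
  (Z=1, W=2, X=0, Y=1) weight 1/18
  … 4 more
Group by X:
  weight(X=0) = 13/72
  weight(X=1) = 5/24
Total weight = 13/72 + 5/24 = 7/18
P(X=0 | obs) = 13/72 / 7/18 = 13/28
P(X=1 | obs) = 5/24 / 7/18 = 15/28

P(X = 1 | obs) = 15/28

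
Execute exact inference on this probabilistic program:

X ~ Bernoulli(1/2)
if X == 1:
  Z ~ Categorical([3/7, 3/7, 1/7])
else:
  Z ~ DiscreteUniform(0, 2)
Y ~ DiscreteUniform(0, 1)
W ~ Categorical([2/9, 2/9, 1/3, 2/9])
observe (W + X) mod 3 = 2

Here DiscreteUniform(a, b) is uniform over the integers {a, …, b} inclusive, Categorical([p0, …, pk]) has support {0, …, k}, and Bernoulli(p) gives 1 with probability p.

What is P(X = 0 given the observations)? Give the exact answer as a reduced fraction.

P(X = 0 | obs) = 3/5

Enumerate traces; 12 have nonzero weight after conditioning:
  (X=0, Z=0, Y=0, W=2) weight 1/36
  (X=0, Z=0, Y=1, W=2) weight 1/36
  (X=0, Z=1, Y=0, W=2) weight 1/36
  (X=0, Z=1, Y=1, W=2) weight 1/36
  (X=0, Z=2, Y=0, W=2) weight 1/36
  (X=0, Z=2, Y=1, W=2) weight 1/36
  (X=1, Z=0, Y=0, W=1) weight 1/42
  (X=1, Z=0, Y=1, W=1) weight 1/42
  … 4 more
Group by X:
  weight(X=0) = 1/6
  weight(X=1) = 1/9
Total weight = 1/6 + 1/9 = 5/18
P(X=0 | obs) = 1/6 / 5/18 = 3/5
P(X=1 | obs) = 1/9 / 5/18 = 2/5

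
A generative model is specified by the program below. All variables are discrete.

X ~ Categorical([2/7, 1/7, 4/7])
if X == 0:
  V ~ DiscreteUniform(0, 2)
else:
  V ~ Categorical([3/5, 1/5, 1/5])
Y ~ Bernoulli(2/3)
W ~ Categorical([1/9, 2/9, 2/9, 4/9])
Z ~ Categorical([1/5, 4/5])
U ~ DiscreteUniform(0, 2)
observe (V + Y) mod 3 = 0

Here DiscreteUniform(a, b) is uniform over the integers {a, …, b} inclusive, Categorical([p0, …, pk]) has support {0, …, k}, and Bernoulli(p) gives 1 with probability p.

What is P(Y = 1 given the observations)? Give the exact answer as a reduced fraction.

P(Y = 1 | obs) = 10/21

Enumerate traces; 144 have nonzero weight after conditioning:
  (X=0, V=0, Y=0, W=0, Z=0, U=0) weight 2/8505
  (X=0, V=0, Y=0, W=0, Z=0, U=1) weight 2/8505
  (X=0, V=0, Y=0, W=0, Z=0, U=2) weight 2/8505
  (X=0, V=0, Y=0, W=0, Z=1, U=0) weight 8/8505
  (X=0, V=0, Y=0, W=0, Z=1, U=1) weight 8/8505
  (X=0, V=0, Y=0, W=0, Z=1, U=2) weight 8/8505
  (X=0, V=0, Y=0, W=1, Z=0, U=0) weight 4/8505
  (X=0, V=0, Y=0, W=1, Z=0, U=1) weight 4/8505
  (X=0, V=2, Y=1, W=0, Z=0, U=0) weight 4/8505
  … 135 more
Group by Y:
  weight(Y=0) = 11/63
  weight(Y=1) = 10/63
Total weight = 11/63 + 10/63 = 1/3
P(Y=0 | obs) = 11/63 / 1/3 = 11/21
P(Y=1 | obs) = 10/63 / 1/3 = 10/21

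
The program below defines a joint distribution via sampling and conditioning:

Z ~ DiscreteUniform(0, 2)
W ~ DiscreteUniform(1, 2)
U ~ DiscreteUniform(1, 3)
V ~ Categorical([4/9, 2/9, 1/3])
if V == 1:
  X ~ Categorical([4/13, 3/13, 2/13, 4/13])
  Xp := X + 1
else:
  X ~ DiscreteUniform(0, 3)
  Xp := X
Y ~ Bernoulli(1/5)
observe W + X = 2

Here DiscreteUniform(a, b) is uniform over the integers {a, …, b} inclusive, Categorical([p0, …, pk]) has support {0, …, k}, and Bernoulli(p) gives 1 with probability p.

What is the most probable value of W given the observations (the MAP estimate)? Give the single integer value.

Enumerate traces; 108 have nonzero weight after conditioning:
  (Z=0, W=1, U=1, V=0, X=1, Y=0) weight 2/405
  (Z=0, W=1, U=1, V=0, X=1, Y=1) weight 1/810
  (Z=0, W=1, U=1, V=1, X=1, Y=0) weight 4/1755
  (Z=0, W=1, U=1, V=1, X=1, Y=1) weight 1/1755
  (Z=0, W=1, U=1, V=2, X=1, Y=0) weight 1/270
  (Z=0, W=1, U=1, V=2, X=1, Y=1) weight 1/1080
  (Z=0, W=1, U=2, V=0, X=1, Y=0) weight 2/405
  (Z=0, W=1, U=2, V=0, X=1, Y=1) weight 1/810
  (Z=0, W=2, U=1, V=0, X=0, Y=0) weight 2/405
  … 99 more
Group by W:
  weight(W=1) = 115/936
  weight(W=2) = 41/312
Total weight = 115/936 + 41/312 = 119/468
P(W=1 | obs) = 115/936 / 119/468 = 115/238
P(W=2 | obs) = 41/312 / 119/468 = 123/238
argmax = 2

argmax_v P(W = v | obs) = 2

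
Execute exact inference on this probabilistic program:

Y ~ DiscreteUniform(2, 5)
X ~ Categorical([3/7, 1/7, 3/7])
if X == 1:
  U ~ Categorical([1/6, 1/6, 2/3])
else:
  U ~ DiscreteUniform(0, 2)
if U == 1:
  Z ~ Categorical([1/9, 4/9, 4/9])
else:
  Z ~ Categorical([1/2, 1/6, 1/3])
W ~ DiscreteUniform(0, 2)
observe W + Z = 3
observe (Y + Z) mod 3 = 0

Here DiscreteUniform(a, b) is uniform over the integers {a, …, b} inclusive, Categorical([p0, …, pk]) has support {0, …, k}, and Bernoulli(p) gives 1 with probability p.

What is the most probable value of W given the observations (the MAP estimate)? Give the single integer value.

argmax_v P(W = v | obs) = 2

Enumerate traces; 27 have nonzero weight after conditioning:
  (Y=2, X=0, U=0, Z=1, W=2) weight 1/504
  (Y=2, X=0, U=1, Z=1, W=2) weight 1/189
  (Y=2, X=0, U=2, Z=1, W=2) weight 1/504
  (Y=2, X=1, U=0, Z=1, W=2) weight 1/3024
  (Y=2, X=1, U=1, Z=1, W=2) weight 1/1134
  (Y=2, X=1, U=2, Z=1, W=2) weight 1/756
  (Y=2, X=2, U=0, Z=1, W=2) weight 1/504
  (Y=2, X=2, U=1, Z=1, W=2) weight 1/189
  (Y=4, X=0, U=0, Z=2, W=1) weight 1/252
  … 18 more
Group by W:
  weight(W=1) = 139/4536
  weight(W=2) = 191/4536
Total weight = 139/4536 + 191/4536 = 55/756
P(W=1 | obs) = 139/4536 / 55/756 = 139/330
P(W=2 | obs) = 191/4536 / 55/756 = 191/330
argmax = 2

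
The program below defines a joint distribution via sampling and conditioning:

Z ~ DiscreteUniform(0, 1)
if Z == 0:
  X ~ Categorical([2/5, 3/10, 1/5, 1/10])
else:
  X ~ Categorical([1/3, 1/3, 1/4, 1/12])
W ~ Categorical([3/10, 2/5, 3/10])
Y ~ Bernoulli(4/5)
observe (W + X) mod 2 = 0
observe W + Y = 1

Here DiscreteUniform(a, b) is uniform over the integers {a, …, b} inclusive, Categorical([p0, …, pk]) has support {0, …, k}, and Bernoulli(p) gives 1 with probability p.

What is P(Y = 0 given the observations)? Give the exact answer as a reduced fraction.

Enumerate traces; 8 have nonzero weight after conditioning:
  (Z=0, X=0, W=0, Y=1) weight 6/125
  (Z=0, X=1, W=1, Y=0) weight 3/250
  (Z=0, X=2, W=0, Y=1) weight 3/125
  (Z=0, X=3, W=1, Y=0) weight 1/250
  (Z=1, X=0, W=0, Y=1) weight 1/25
  (Z=1, X=1, W=1, Y=0) weight 1/75
  (Z=1, X=2, W=0, Y=1) weight 3/100
  (Z=1, X=3, W=1, Y=0) weight 1/300
Group by Y:
  weight(Y=0) = 49/1500
  weight(Y=1) = 71/500
Total weight = 49/1500 + 71/500 = 131/750
P(Y=0 | obs) = 49/1500 / 131/750 = 49/262
P(Y=1 | obs) = 71/500 / 131/750 = 213/262

P(Y = 0 | obs) = 49/262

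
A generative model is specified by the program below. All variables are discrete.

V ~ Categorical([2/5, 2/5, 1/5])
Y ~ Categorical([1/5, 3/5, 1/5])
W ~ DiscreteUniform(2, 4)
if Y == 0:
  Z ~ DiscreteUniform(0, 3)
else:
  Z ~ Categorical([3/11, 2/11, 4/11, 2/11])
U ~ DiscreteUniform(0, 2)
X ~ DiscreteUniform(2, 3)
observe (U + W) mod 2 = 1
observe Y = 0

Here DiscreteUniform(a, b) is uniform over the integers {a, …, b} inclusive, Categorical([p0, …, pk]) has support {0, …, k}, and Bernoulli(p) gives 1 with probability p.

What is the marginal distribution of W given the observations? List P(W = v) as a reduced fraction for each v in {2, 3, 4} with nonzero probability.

P(W=2) = 1/4, P(W=3) = 1/2, P(W=4) = 1/4

Enumerate traces; 96 have nonzero weight after conditioning:
  (V=0, Y=0, W=2, Z=0, U=1, X=2) weight 1/900
  (V=0, Y=0, W=2, Z=0, U=1, X=3) weight 1/900
  (V=0, Y=0, W=2, Z=1, U=1, X=2) weight 1/900
  (V=0, Y=0, W=2, Z=1, U=1, X=3) weight 1/900
  (V=0, Y=0, W=2, Z=2, U=1, X=2) weight 1/900
  (V=0, Y=0, W=2, Z=2, U=1, X=3) weight 1/900
  (V=0, Y=0, W=2, Z=3, U=1, X=2) weight 1/900
  (V=0, Y=0, W=2, Z=3, U=1, X=3) weight 1/900
  (V=0, Y=0, W=3, Z=0, U=0, X=2) weight 1/900
  (V=0, Y=0, W=4, Z=0, U=1, X=2) weight 1/900
  … 86 more
Group by W:
  weight(W=2) = 1/45
  weight(W=3) = 2/45
  weight(W=4) = 1/45
Total weight = 1/45 + 2/45 + 1/45 = 4/45
P(W=2 | obs) = 1/45 / 4/45 = 1/4
P(W=3 | obs) = 2/45 / 4/45 = 1/2
P(W=4 | obs) = 1/45 / 4/45 = 1/4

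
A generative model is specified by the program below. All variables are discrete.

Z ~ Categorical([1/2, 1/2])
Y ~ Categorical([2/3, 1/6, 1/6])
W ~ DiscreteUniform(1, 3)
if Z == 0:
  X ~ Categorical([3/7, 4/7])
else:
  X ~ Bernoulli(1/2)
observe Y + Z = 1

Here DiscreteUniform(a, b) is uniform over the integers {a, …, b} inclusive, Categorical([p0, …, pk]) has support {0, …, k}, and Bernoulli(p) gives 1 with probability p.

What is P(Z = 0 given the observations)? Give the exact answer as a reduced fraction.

P(Z = 0 | obs) = 1/5

Enumerate traces; 12 have nonzero weight after conditioning:
  (Z=0, Y=1, W=1, X=0) weight 1/84
  (Z=0, Y=1, W=1, X=1) weight 1/63
  (Z=0, Y=1, W=2, X=0) weight 1/84
  (Z=0, Y=1, W=2, X=1) weight 1/63
  (Z=0, Y=1, W=3, X=0) weight 1/84
  (Z=0, Y=1, W=3, X=1) weight 1/63
  (Z=1, Y=0, W=1, X=0) weight 1/18
  (Z=1, Y=0, W=1, X=1) weight 1/18
  … 4 more
Group by Z:
  weight(Z=0) = 1/12
  weight(Z=1) = 1/3
Total weight = 1/12 + 1/3 = 5/12
P(Z=0 | obs) = 1/12 / 5/12 = 1/5
P(Z=1 | obs) = 1/3 / 5/12 = 4/5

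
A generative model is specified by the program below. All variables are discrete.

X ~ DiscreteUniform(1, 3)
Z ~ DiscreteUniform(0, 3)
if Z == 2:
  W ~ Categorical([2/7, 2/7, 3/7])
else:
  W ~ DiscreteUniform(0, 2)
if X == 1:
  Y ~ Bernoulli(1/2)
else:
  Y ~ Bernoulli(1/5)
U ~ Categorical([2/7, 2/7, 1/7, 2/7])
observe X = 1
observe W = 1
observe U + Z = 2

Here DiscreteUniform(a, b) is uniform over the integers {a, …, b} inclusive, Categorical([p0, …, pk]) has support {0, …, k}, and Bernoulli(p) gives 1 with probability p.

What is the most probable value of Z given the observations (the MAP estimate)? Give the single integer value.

argmax_v P(Z = v | obs) = 1

Enumerate traces; 6 have nonzero weight after conditioning:
  (X=1, Z=0, W=1, Y=0, U=2) weight 1/504
  (X=1, Z=0, W=1, Y=1, U=2) weight 1/504
  (X=1, Z=1, W=1, Y=0, U=1) weight 1/252
  (X=1, Z=1, W=1, Y=1, U=1) weight 1/252
  (X=1, Z=2, W=1, Y=0, U=0) weight 1/294
  (X=1, Z=2, W=1, Y=1, U=0) weight 1/294
Group by Z:
  weight(Z=0) = 1/252
  weight(Z=1) = 1/126
  weight(Z=2) = 1/147
Total weight = 1/252 + 1/126 + 1/147 = 11/588
P(Z=0 | obs) = 1/252 / 11/588 = 7/33
P(Z=1 | obs) = 1/126 / 11/588 = 14/33
P(Z=2 | obs) = 1/147 / 11/588 = 4/11
argmax = 1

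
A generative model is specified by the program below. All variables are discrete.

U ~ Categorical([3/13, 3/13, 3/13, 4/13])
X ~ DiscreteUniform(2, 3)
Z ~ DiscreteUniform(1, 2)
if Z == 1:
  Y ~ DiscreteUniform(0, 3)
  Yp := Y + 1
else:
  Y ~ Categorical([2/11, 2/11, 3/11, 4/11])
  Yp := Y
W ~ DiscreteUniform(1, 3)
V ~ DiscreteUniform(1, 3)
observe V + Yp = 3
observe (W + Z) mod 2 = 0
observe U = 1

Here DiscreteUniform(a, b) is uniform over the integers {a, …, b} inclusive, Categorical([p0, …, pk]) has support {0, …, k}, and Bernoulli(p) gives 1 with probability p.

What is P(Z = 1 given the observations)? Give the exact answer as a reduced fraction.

P(Z = 1 | obs) = 11/18

Enumerate traces; 14 have nonzero weight after conditioning:
  (U=1, X=2, Z=1, Y=0, W=1, V=2) weight 1/624
  (U=1, X=2, Z=1, Y=0, W=3, V=2) weight 1/624
  (U=1, X=2, Z=1, Y=1, W=1, V=1) weight 1/624
  (U=1, X=2, Z=1, Y=1, W=3, V=1) weight 1/624
  (U=1, X=2, Z=2, Y=0, W=2, V=3) weight 1/858
  (U=1, X=2, Z=2, Y=1, W=2, V=2) weight 1/858
  (U=1, X=2, Z=2, Y=2, W=2, V=1) weight 1/572
  (U=1, X=3, Z=1, Y=0, W=1, V=2) weight 1/624
  … 6 more
Group by Z:
  weight(Z=1) = 1/78
  weight(Z=2) = 7/858
Total weight = 1/78 + 7/858 = 3/143
P(Z=1 | obs) = 1/78 / 3/143 = 11/18
P(Z=2 | obs) = 7/858 / 3/143 = 7/18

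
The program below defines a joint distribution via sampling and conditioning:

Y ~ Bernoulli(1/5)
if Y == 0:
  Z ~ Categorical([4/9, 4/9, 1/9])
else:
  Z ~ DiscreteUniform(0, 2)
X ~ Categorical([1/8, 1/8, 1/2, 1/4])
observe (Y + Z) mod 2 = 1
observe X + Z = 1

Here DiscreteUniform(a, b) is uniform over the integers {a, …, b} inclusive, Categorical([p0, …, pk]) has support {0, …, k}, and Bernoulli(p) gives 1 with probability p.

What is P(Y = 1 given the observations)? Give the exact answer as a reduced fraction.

Enumerate traces; 2 have nonzero weight after conditioning:
  (Y=0, Z=1, X=0) weight 2/45
  (Y=1, Z=0, X=1) weight 1/120
Group by Y:
  weight(Y=0) = 2/45
  weight(Y=1) = 1/120
Total weight = 2/45 + 1/120 = 19/360
P(Y=0 | obs) = 2/45 / 19/360 = 16/19
P(Y=1 | obs) = 1/120 / 19/360 = 3/19

P(Y = 1 | obs) = 3/19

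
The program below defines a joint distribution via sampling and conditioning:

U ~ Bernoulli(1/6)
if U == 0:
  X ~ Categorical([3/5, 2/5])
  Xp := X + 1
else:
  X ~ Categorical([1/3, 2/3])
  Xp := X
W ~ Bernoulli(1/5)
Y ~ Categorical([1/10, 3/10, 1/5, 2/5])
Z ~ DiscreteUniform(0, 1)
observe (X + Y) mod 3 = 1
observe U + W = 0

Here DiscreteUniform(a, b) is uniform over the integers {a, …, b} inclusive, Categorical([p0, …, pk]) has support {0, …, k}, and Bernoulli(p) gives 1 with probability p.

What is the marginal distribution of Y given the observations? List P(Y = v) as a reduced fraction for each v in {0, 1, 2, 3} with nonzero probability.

P(Y=0) = 2/19, P(Y=1) = 9/19, P(Y=3) = 8/19

Enumerate traces; 6 have nonzero weight after conditioning:
  (U=0, X=0, W=0, Y=1, Z=0) weight 3/50
  (U=0, X=0, W=0, Y=1, Z=1) weight 3/50
  (U=0, X=1, W=0, Y=0, Z=0) weight 1/75
  (U=0, X=1, W=0, Y=0, Z=1) weight 1/75
  (U=0, X=1, W=0, Y=3, Z=0) weight 4/75
  (U=0, X=1, W=0, Y=3, Z=1) weight 4/75
Group by Y:
  weight(Y=0) = 2/75
  weight(Y=1) = 3/25
  weight(Y=3) = 8/75
Total weight = 2/75 + 3/25 + 8/75 = 19/75
P(Y=0 | obs) = 2/75 / 19/75 = 2/19
P(Y=1 | obs) = 3/25 / 19/75 = 9/19
P(Y=3 | obs) = 8/75 / 19/75 = 8/19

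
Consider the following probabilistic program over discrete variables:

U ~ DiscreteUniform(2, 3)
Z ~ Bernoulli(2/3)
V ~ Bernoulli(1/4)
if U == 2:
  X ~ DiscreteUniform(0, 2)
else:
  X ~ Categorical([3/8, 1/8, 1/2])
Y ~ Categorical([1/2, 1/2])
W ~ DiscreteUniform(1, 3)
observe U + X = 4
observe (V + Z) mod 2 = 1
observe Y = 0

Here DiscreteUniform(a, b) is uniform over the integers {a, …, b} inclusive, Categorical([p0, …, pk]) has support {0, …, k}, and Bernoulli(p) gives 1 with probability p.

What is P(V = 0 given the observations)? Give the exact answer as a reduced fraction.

Enumerate traces; 12 have nonzero weight after conditioning:
  (U=2, Z=0, V=1, X=2, Y=0, W=1) weight 1/432
  (U=2, Z=0, V=1, X=2, Y=0, W=2) weight 1/432
  (U=2, Z=0, V=1, X=2, Y=0, W=3) weight 1/432
  (U=2, Z=1, V=0, X=2, Y=0, W=1) weight 1/72
  (U=2, Z=1, V=0, X=2, Y=0, W=2) weight 1/72
  (U=2, Z=1, V=0, X=2, Y=0, W=3) weight 1/72
  (U=3, Z=0, V=1, X=1, Y=0, W=1) weight 1/1152
  (U=3, Z=0, V=1, X=1, Y=0, W=2) weight 1/1152
  … 4 more
Group by V:
  weight(V=0) = 11/192
  weight(V=1) = 11/1152
Total weight = 11/192 + 11/1152 = 77/1152
P(V=0 | obs) = 11/192 / 77/1152 = 6/7
P(V=1 | obs) = 11/1152 / 77/1152 = 1/7

P(V = 0 | obs) = 6/7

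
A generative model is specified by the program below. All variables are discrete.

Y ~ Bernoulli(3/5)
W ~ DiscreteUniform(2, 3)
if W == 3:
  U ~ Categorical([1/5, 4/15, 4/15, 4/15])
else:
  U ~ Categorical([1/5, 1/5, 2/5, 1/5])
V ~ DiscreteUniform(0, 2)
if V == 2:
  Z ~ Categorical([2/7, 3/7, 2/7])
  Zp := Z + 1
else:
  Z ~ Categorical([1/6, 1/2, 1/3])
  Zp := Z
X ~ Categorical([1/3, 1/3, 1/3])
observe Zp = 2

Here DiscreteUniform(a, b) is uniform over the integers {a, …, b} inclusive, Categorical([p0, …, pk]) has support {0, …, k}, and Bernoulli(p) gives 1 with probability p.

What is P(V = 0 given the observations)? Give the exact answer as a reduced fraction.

Enumerate traces; 144 have nonzero weight after conditioning:
  (Y=0, W=2, U=0, V=0, Z=2, X=0) weight 1/675
  (Y=0, W=2, U=0, V=0, Z=2, X=1) weight 1/675
  (Y=0, W=2, U=0, V=0, Z=2, X=2) weight 1/675
  (Y=0, W=2, U=0, V=1, Z=2, X=0) weight 1/675
  (Y=0, W=2, U=0, V=1, Z=2, X=1) weight 1/675
  (Y=0, W=2, U=0, V=1, Z=2, X=2) weight 1/675
  (Y=0, W=2, U=0, V=2, Z=1, X=0) weight 1/525
  (Y=0, W=2, U=0, V=2, Z=1, X=1) weight 1/525
  … 136 more
Group by V:
  weight(V=0) = 1/9
  weight(V=1) = 1/9
  weight(V=2) = 1/7
Total weight = 1/9 + 1/9 + 1/7 = 23/63
P(V=0 | obs) = 1/9 / 23/63 = 7/23
P(V=1 | obs) = 1/9 / 23/63 = 7/23
P(V=2 | obs) = 1/7 / 23/63 = 9/23

P(V = 0 | obs) = 7/23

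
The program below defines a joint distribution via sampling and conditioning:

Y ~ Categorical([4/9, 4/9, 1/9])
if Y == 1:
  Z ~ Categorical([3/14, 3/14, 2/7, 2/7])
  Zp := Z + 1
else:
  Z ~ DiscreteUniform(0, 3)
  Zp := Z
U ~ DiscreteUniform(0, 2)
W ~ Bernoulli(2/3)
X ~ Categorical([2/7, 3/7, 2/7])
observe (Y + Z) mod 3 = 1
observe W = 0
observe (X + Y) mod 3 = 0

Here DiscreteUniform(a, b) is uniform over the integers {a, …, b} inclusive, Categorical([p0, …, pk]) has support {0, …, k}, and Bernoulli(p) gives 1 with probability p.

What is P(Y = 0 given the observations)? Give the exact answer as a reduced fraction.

Enumerate traces; 12 have nonzero weight after conditioning:
  (Y=0, Z=1, U=0, W=0, X=0) weight 2/567
  (Y=0, Z=1, U=1, W=0, X=0) weight 2/567
  (Y=0, Z=1, U=2, W=0, X=0) weight 2/567
  (Y=1, Z=0, U=0, W=0, X=2) weight 4/1323
  (Y=1, Z=0, U=1, W=0, X=2) weight 4/1323
  (Y=1, Z=0, U=2, W=0, X=2) weight 4/1323
  (Y=1, Z=3, U=0, W=0, X=2) weight 16/3969
  (Y=1, Z=3, U=1, W=0, X=2) weight 16/3969
  (Y=2, Z=2, U=0, W=0, X=1) weight 1/756
  … 3 more
Group by Y:
  weight(Y=0) = 2/189
  weight(Y=1) = 4/189
  weight(Y=2) = 1/252
Total weight = 2/189 + 4/189 + 1/252 = 1/28
P(Y=0 | obs) = 2/189 / 1/28 = 8/27
P(Y=1 | obs) = 4/189 / 1/28 = 16/27
P(Y=2 | obs) = 1/252 / 1/28 = 1/9

P(Y = 0 | obs) = 8/27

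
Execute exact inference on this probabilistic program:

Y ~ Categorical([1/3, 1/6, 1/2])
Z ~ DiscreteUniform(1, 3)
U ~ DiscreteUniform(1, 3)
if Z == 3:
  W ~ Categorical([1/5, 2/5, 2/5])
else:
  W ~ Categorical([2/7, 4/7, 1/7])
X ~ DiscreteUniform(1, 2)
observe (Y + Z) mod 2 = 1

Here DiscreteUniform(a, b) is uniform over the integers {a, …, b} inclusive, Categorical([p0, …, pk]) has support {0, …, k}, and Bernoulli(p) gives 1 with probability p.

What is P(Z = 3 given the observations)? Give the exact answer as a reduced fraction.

P(Z = 3 | obs) = 5/11

Enumerate traces; 90 have nonzero weight after conditioning:
  (Y=0, Z=1, U=1, W=0, X=1) weight 1/189
  (Y=0, Z=1, U=1, W=0, X=2) weight 1/189
  (Y=0, Z=1, U=1, W=1, X=1) weight 2/189
  (Y=0, Z=1, U=1, W=1, X=2) weight 2/189
  (Y=0, Z=1, U=1, W=2, X=1) weight 1/378
  (Y=0, Z=1, U=1, W=2, X=2) weight 1/378
  (Y=0, Z=1, U=2, W=0, X=1) weight 1/189
  (Y=0, Z=1, U=2, W=0, X=2) weight 1/189
  (Y=0, Z=3, U=1, W=0, X=1) weight 1/270
  (Y=1, Z=2, U=1, W=0, X=1) weight 1/378
  … 80 more
Group by Z:
  weight(Z=1) = 5/18
  weight(Z=2) = 1/18
  weight(Z=3) = 5/18
Total weight = 5/18 + 1/18 + 5/18 = 11/18
P(Z=1 | obs) = 5/18 / 11/18 = 5/11
P(Z=2 | obs) = 1/18 / 11/18 = 1/11
P(Z=3 | obs) = 5/18 / 11/18 = 5/11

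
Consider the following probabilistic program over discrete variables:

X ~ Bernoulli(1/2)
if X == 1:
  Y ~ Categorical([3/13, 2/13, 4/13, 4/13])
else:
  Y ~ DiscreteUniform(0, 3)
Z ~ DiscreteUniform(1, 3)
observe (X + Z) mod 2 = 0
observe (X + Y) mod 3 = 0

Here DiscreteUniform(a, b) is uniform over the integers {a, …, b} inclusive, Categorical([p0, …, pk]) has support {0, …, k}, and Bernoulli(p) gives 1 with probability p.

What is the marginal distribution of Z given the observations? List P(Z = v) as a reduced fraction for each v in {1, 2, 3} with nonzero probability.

Enumerate traces; 4 have nonzero weight after conditioning:
  (X=0, Y=0, Z=2) weight 1/24
  (X=0, Y=3, Z=2) weight 1/24
  (X=1, Y=2, Z=1) weight 2/39
  (X=1, Y=2, Z=3) weight 2/39
Group by Z:
  weight(Z=1) = 2/39
  weight(Z=2) = 1/12
  weight(Z=3) = 2/39
Total weight = 2/39 + 1/12 + 2/39 = 29/156
P(Z=1 | obs) = 2/39 / 29/156 = 8/29
P(Z=2 | obs) = 1/12 / 29/156 = 13/29
P(Z=3 | obs) = 2/39 / 29/156 = 8/29

P(Z=1) = 8/29, P(Z=2) = 13/29, P(Z=3) = 8/29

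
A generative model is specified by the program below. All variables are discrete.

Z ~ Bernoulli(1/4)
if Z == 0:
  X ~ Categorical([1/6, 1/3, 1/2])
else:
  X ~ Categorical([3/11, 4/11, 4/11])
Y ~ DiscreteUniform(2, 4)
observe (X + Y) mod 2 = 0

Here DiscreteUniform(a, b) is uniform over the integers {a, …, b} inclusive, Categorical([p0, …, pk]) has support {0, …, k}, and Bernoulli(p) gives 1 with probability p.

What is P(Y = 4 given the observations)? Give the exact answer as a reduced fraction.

Enumerate traces; 10 have nonzero weight after conditioning:
  (Z=0, X=0, Y=2) weight 1/24
  (Z=0, X=0, Y=4) weight 1/24
  (Z=0, X=1, Y=3) weight 1/12
  (Z=0, X=2, Y=2) weight 1/8
  (Z=0, X=2, Y=4) weight 1/8
  (Z=1, X=0, Y=2) weight 1/44
  (Z=1, X=0, Y=4) weight 1/44
  (Z=1, X=1, Y=3) weight 1/33
  … 2 more
Group by Y:
  weight(Y=2) = 29/132
  weight(Y=3) = 5/44
  weight(Y=4) = 29/132
Total weight = 29/132 + 5/44 + 29/132 = 73/132
P(Y=2 | obs) = 29/132 / 73/132 = 29/73
P(Y=3 | obs) = 5/44 / 73/132 = 15/73
P(Y=4 | obs) = 29/132 / 73/132 = 29/73

P(Y = 4 | obs) = 29/73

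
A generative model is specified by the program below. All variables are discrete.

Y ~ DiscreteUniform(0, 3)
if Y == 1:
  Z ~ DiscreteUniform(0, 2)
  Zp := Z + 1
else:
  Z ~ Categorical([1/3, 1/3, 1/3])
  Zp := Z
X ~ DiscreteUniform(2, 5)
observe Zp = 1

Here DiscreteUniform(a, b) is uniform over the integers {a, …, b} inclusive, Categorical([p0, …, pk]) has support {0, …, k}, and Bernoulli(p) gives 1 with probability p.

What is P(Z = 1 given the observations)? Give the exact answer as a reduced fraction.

P(Z = 1 | obs) = 3/4

Enumerate traces; 16 have nonzero weight after conditioning:
  (Y=0, Z=1, X=2) weight 1/48
  (Y=0, Z=1, X=3) weight 1/48
  (Y=0, Z=1, X=4) weight 1/48
  (Y=0, Z=1, X=5) weight 1/48
  (Y=1, Z=0, X=2) weight 1/48
  (Y=1, Z=0, X=3) weight 1/48
  (Y=1, Z=0, X=4) weight 1/48
  (Y=1, Z=0, X=5) weight 1/48
  … 8 more
Group by Z:
  weight(Z=0) = 1/12
  weight(Z=1) = 1/4
Total weight = 1/12 + 1/4 = 1/3
P(Z=0 | obs) = 1/12 / 1/3 = 1/4
P(Z=1 | obs) = 1/4 / 1/3 = 3/4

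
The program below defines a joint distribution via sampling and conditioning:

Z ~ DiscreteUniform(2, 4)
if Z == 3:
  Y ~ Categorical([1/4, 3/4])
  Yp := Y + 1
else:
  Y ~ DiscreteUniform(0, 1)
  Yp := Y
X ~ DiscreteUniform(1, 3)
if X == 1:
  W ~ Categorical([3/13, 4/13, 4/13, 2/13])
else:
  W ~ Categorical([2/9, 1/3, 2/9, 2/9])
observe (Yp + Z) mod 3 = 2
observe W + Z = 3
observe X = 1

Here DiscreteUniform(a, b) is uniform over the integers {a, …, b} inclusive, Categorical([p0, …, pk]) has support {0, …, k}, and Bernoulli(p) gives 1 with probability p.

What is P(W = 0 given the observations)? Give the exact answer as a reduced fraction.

Enumerate traces; 2 have nonzero weight after conditioning:
  (Z=2, Y=0, X=1, W=1) weight 2/117
  (Z=3, Y=1, X=1, W=0) weight 1/52
Group by W:
  weight(W=0) = 1/52
  weight(W=1) = 2/117
Total weight = 1/52 + 2/117 = 17/468
P(W=0 | obs) = 1/52 / 17/468 = 9/17
P(W=1 | obs) = 2/117 / 17/468 = 8/17

P(W = 0 | obs) = 9/17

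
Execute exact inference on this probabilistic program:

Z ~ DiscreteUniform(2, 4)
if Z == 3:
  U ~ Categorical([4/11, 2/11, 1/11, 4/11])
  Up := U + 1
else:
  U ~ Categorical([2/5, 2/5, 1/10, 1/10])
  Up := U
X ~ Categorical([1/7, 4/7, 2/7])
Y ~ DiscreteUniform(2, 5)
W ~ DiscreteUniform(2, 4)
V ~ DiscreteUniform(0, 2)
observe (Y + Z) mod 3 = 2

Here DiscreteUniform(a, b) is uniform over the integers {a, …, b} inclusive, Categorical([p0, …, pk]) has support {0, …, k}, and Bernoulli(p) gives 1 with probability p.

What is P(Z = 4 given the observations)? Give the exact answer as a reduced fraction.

P(Z = 4 | obs) = 1/4

Enumerate traces; 432 have nonzero weight after conditioning:
  (Z=2, U=0, X=0, Y=3, W=2, V=0) weight 1/1890
  (Z=2, U=0, X=0, Y=3, W=2, V=1) weight 1/1890
  (Z=2, U=0, X=0, Y=3, W=2, V=2) weight 1/1890
  (Z=2, U=0, X=0, Y=3, W=3, V=0) weight 1/1890
  (Z=2, U=0, X=0, Y=3, W=3, V=1) weight 1/1890
  (Z=2, U=0, X=0, Y=3, W=3, V=2) weight 1/1890
  (Z=2, U=0, X=0, Y=3, W=4, V=0) weight 1/1890
  (Z=2, U=0, X=0, Y=3, W=4, V=1) weight 1/1890
  (Z=3, U=0, X=0, Y=2, W=2, V=0) weight 1/2079
  (Z=4, U=0, X=0, Y=4, W=2, V=0) weight 1/1890
  … 422 more
Group by Z:
  weight(Z=2) = 1/12
  weight(Z=3) = 1/6
  weight(Z=4) = 1/12
Total weight = 1/12 + 1/6 + 1/12 = 1/3
P(Z=2 | obs) = 1/12 / 1/3 = 1/4
P(Z=3 | obs) = 1/6 / 1/3 = 1/2
P(Z=4 | obs) = 1/12 / 1/3 = 1/4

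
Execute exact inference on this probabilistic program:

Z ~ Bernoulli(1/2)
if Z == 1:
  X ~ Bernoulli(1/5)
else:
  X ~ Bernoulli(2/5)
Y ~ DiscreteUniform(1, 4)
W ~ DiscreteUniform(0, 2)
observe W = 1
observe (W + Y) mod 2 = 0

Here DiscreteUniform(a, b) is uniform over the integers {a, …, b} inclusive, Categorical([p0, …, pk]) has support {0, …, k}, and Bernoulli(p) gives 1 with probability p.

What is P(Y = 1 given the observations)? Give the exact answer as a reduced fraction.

Enumerate traces; 8 have nonzero weight after conditioning:
  (Z=0, X=0, Y=1, W=1) weight 1/40
  (Z=0, X=0, Y=3, W=1) weight 1/40
  (Z=0, X=1, Y=1, W=1) weight 1/60
  (Z=0, X=1, Y=3, W=1) weight 1/60
  (Z=1, X=0, Y=1, W=1) weight 1/30
  (Z=1, X=0, Y=3, W=1) weight 1/30
  (Z=1, X=1, Y=1, W=1) weight 1/120
  (Z=1, X=1, Y=3, W=1) weight 1/120
Group by Y:
  weight(Y=1) = 1/12
  weight(Y=3) = 1/12
Total weight = 1/12 + 1/12 = 1/6
P(Y=1 | obs) = 1/12 / 1/6 = 1/2
P(Y=3 | obs) = 1/12 / 1/6 = 1/2

P(Y = 1 | obs) = 1/2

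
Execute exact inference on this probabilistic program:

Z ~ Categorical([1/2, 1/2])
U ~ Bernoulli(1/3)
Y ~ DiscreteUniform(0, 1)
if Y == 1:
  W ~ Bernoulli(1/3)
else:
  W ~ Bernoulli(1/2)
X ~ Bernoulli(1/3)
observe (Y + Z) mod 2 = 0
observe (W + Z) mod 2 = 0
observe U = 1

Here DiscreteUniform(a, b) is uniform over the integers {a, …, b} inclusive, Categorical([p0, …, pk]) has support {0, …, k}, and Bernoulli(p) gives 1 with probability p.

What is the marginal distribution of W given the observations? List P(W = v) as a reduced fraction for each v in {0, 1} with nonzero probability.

P(W=0) = 3/5, P(W=1) = 2/5

Enumerate traces; 4 have nonzero weight after conditioning:
  (Z=0, U=1, Y=0, W=0, X=0) weight 1/36
  (Z=0, U=1, Y=0, W=0, X=1) weight 1/72
  (Z=1, U=1, Y=1, W=1, X=0) weight 1/54
  (Z=1, U=1, Y=1, W=1, X=1) weight 1/108
Group by W:
  weight(W=0) = 1/24
  weight(W=1) = 1/36
Total weight = 1/24 + 1/36 = 5/72
P(W=0 | obs) = 1/24 / 5/72 = 3/5
P(W=1 | obs) = 1/36 / 5/72 = 2/5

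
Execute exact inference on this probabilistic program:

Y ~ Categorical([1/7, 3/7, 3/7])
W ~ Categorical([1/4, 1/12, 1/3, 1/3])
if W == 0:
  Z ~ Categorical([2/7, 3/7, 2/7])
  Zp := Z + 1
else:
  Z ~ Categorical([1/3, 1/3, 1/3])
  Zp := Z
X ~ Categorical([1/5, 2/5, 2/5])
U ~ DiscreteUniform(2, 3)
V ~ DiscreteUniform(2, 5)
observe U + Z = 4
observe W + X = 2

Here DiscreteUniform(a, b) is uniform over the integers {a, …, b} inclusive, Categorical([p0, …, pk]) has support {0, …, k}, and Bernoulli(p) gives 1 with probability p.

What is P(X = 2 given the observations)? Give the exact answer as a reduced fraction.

Enumerate traces; 72 have nonzero weight after conditioning:
  (Y=0, W=0, Z=1, X=2, U=3, V=2) weight 3/3920
  (Y=0, W=0, Z=1, X=2, U=3, V=3) weight 3/3920
  (Y=0, W=0, Z=1, X=2, U=3, V=4) weight 3/3920
  (Y=0, W=0, Z=1, X=2, U=3, V=5) weight 3/3920
  (Y=0, W=0, Z=2, X=2, U=2, V=2) weight 1/1960
  (Y=0, W=0, Z=2, X=2, U=2, V=3) weight 1/1960
  (Y=0, W=0, Z=2, X=2, U=2, V=4) weight 1/1960
  (Y=0, W=0, Z=2, X=2, U=2, V=5) weight 1/1960
  (Y=0, W=1, Z=1, X=1, U=3, V=2) weight 1/5040
  (Y=0, W=2, Z=1, X=0, U=3, V=2) weight 1/2520
  … 62 more
Group by X:
  weight(X=0) = 1/45
  weight(X=1) = 1/90
  weight(X=2) = 1/28
Total weight = 1/45 + 1/90 + 1/28 = 29/420
P(X=0 | obs) = 1/45 / 29/420 = 28/87
P(X=1 | obs) = 1/90 / 29/420 = 14/87
P(X=2 | obs) = 1/28 / 29/420 = 15/29

P(X = 2 | obs) = 15/29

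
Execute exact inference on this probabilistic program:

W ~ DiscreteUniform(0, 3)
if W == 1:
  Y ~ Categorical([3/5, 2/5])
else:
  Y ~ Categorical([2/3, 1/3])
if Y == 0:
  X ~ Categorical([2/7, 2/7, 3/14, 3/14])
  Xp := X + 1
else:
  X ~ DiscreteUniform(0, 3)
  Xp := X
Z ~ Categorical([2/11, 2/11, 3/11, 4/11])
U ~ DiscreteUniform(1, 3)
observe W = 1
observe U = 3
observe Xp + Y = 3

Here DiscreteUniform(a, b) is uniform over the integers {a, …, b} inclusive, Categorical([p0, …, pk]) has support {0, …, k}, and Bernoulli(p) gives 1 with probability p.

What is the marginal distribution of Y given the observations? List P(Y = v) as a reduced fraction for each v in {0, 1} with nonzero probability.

Enumerate traces; 8 have nonzero weight after conditioning:
  (W=1, Y=0, X=2, Z=0, U=3) weight 3/1540
  (W=1, Y=0, X=2, Z=1, U=3) weight 3/1540
  (W=1, Y=0, X=2, Z=2, U=3) weight 9/3080
  (W=1, Y=0, X=2, Z=3, U=3) weight 3/770
  (W=1, Y=1, X=2, Z=0, U=3) weight 1/660
  (W=1, Y=1, X=2, Z=1, U=3) weight 1/660
  (W=1, Y=1, X=2, Z=2, U=3) weight 1/440
  (W=1, Y=1, X=2, Z=3, U=3) weight 1/330
Group by Y:
  weight(Y=0) = 3/280
  weight(Y=1) = 1/120
Total weight = 3/280 + 1/120 = 2/105
P(Y=0 | obs) = 3/280 / 2/105 = 9/16
P(Y=1 | obs) = 1/120 / 2/105 = 7/16

P(Y=0) = 9/16, P(Y=1) = 7/16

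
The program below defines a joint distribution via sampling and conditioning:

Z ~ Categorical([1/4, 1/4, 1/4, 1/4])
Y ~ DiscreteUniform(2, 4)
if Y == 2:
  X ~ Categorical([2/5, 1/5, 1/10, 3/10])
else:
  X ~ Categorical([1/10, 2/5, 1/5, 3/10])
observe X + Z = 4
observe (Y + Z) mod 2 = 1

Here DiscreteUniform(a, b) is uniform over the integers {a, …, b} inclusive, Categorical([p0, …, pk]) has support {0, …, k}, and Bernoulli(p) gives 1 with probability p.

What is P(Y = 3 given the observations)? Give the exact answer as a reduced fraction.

P(Y = 3 | obs) = 1/7

Enumerate traces; 5 have nonzero weight after conditioning:
  (Z=1, Y=2, X=3) weight 1/40
  (Z=1, Y=4, X=3) weight 1/40
  (Z=2, Y=3, X=2) weight 1/60
  (Z=3, Y=2, X=1) weight 1/60
  (Z=3, Y=4, X=1) weight 1/30
Group by Y:
  weight(Y=2) = 1/24
  weight(Y=3) = 1/60
  weight(Y=4) = 7/120
Total weight = 1/24 + 1/60 + 7/120 = 7/60
P(Y=2 | obs) = 1/24 / 7/60 = 5/14
P(Y=3 | obs) = 1/60 / 7/60 = 1/7
P(Y=4 | obs) = 7/120 / 7/60 = 1/2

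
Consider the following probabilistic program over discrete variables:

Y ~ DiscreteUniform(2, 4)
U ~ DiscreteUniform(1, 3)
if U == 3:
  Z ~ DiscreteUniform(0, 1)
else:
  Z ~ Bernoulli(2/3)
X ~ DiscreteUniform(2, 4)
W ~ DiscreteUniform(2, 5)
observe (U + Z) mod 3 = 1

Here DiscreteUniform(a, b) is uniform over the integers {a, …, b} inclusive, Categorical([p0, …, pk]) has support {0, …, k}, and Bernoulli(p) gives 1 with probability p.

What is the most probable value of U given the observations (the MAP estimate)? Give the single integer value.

argmax_v P(U = v | obs) = 3

Enumerate traces; 72 have nonzero weight after conditioning:
  (Y=2, U=1, Z=0, X=2, W=2) weight 1/324
  (Y=2, U=1, Z=0, X=2, W=3) weight 1/324
  (Y=2, U=1, Z=0, X=2, W=4) weight 1/324
  (Y=2, U=1, Z=0, X=2, W=5) weight 1/324
  (Y=2, U=1, Z=0, X=3, W=2) weight 1/324
  (Y=2, U=1, Z=0, X=3, W=3) weight 1/324
  (Y=2, U=1, Z=0, X=3, W=4) weight 1/324
  (Y=2, U=1, Z=0, X=3, W=5) weight 1/324
  (Y=2, U=3, Z=1, X=2, W=2) weight 1/216
  … 63 more
Group by U:
  weight(U=1) = 1/9
  weight(U=3) = 1/6
Total weight = 1/9 + 1/6 = 5/18
P(U=1 | obs) = 1/9 / 5/18 = 2/5
P(U=3 | obs) = 1/6 / 5/18 = 3/5
argmax = 3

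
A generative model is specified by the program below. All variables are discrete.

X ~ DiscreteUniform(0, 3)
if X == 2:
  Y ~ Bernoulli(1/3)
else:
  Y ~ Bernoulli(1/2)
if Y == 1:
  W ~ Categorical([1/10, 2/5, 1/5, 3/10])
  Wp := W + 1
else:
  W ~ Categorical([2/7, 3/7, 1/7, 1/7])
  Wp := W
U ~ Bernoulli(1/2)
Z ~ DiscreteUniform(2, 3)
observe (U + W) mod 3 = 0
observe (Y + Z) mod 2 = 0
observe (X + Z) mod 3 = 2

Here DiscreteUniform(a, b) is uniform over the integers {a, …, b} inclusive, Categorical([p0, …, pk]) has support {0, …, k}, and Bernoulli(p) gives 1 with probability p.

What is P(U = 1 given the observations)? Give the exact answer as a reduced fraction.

Enumerate traces; 9 have nonzero weight after conditioning:
  (X=0, Y=0, W=0, U=0, Z=2) weight 1/112
  (X=0, Y=0, W=2, U=1, Z=2) weight 1/224
  (X=0, Y=0, W=3, U=0, Z=2) weight 1/224
  (X=2, Y=1, W=0, U=0, Z=3) weight 1/480
  (X=2, Y=1, W=2, U=1, Z=3) weight 1/240
  (X=2, Y=1, W=3, U=0, Z=3) weight 1/160
  (X=3, Y=0, W=0, U=0, Z=2) weight 1/112
  (X=3, Y=0, W=2, U=1, Z=2) weight 1/224
  … 1 more
Group by U:
  weight(U=0) = 59/1680
  weight(U=1) = 11/840
Total weight = 59/1680 + 11/840 = 27/560
P(U=0 | obs) = 59/1680 / 27/560 = 59/81
P(U=1 | obs) = 11/840 / 27/560 = 22/81

P(U = 1 | obs) = 22/81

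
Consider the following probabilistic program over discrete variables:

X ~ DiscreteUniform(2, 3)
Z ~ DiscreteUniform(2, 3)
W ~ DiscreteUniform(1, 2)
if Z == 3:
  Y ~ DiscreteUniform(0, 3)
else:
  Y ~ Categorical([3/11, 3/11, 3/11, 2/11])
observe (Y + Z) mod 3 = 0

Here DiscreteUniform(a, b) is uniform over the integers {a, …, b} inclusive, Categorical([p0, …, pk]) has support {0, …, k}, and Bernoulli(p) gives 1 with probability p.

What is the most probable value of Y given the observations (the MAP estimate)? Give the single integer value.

Enumerate traces; 12 have nonzero weight after conditioning:
  (X=2, Z=2, W=1, Y=1) weight 3/88
  (X=2, Z=2, W=2, Y=1) weight 3/88
  (X=2, Z=3, W=1, Y=0) weight 1/32
  (X=2, Z=3, W=1, Y=3) weight 1/32
  (X=2, Z=3, W=2, Y=0) weight 1/32
  (X=2, Z=3, W=2, Y=3) weight 1/32
  (X=3, Z=2, W=1, Y=1) weight 3/88
  (X=3, Z=2, W=2, Y=1) weight 3/88
  … 4 more
Group by Y:
  weight(Y=0) = 1/8
  weight(Y=1) = 3/22
  weight(Y=3) = 1/8
Total weight = 1/8 + 3/22 + 1/8 = 17/44
P(Y=0 | obs) = 1/8 / 17/44 = 11/34
P(Y=1 | obs) = 3/22 / 17/44 = 6/17
P(Y=3 | obs) = 1/8 / 17/44 = 11/34
argmax = 1

argmax_v P(Y = v | obs) = 1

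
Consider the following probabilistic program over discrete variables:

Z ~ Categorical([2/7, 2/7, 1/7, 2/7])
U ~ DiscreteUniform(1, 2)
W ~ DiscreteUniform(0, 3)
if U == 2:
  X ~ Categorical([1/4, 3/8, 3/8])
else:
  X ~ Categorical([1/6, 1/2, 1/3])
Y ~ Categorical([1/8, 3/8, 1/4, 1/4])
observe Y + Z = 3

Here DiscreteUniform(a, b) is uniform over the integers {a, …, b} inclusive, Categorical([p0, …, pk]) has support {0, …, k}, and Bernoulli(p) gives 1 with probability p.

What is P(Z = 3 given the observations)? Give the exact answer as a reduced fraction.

Enumerate traces; 96 have nonzero weight after conditioning:
  (Z=0, U=1, W=0, X=0, Y=3) weight 1/672
  (Z=0, U=1, W=0, X=1, Y=3) weight 1/224
  (Z=0, U=1, W=0, X=2, Y=3) weight 1/336
  (Z=0, U=1, W=1, X=0, Y=3) weight 1/672
  (Z=0, U=1, W=1, X=1, Y=3) weight 1/224
  (Z=0, U=1, W=1, X=2, Y=3) weight 1/336
  (Z=0, U=1, W=2, X=0, Y=3) weight 1/672
  (Z=0, U=1, W=2, X=1, Y=3) weight 1/224
  (Z=1, U=1, W=0, X=0, Y=2) weight 1/672
  (Z=2, U=1, W=0, X=0, Y=1) weight 1/896
  … 86 more
Group by Z:
  weight(Z=0) = 1/14
  weight(Z=1) = 1/14
  weight(Z=2) = 3/56
  weight(Z=3) = 1/28
Total weight = 1/14 + 1/14 + 3/56 + 1/28 = 13/56
P(Z=0 | obs) = 1/14 / 13/56 = 4/13
P(Z=1 | obs) = 1/14 / 13/56 = 4/13
P(Z=2 | obs) = 3/56 / 13/56 = 3/13
P(Z=3 | obs) = 1/28 / 13/56 = 2/13

P(Z = 3 | obs) = 2/13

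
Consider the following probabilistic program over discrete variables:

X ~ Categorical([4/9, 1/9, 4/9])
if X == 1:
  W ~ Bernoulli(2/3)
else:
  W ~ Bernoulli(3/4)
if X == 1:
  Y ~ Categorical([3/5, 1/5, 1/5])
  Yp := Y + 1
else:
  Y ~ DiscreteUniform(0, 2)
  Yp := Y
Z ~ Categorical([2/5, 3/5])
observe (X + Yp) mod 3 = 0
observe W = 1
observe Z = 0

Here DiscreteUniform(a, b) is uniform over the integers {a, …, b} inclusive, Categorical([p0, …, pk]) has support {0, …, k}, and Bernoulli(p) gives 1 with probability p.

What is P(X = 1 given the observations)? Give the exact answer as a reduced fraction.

Enumerate traces; 3 have nonzero weight after conditioning:
  (X=0, W=1, Y=0, Z=0) weight 2/45
  (X=1, W=1, Y=1, Z=0) weight 4/675
  (X=2, W=1, Y=1, Z=0) weight 2/45
Group by X:
  weight(X=0) = 2/45
  weight(X=1) = 4/675
  weight(X=2) = 2/45
Total weight = 2/45 + 4/675 + 2/45 = 64/675
P(X=0 | obs) = 2/45 / 64/675 = 15/32
P(X=1 | obs) = 4/675 / 64/675 = 1/16
P(X=2 | obs) = 2/45 / 64/675 = 15/32

P(X = 1 | obs) = 1/16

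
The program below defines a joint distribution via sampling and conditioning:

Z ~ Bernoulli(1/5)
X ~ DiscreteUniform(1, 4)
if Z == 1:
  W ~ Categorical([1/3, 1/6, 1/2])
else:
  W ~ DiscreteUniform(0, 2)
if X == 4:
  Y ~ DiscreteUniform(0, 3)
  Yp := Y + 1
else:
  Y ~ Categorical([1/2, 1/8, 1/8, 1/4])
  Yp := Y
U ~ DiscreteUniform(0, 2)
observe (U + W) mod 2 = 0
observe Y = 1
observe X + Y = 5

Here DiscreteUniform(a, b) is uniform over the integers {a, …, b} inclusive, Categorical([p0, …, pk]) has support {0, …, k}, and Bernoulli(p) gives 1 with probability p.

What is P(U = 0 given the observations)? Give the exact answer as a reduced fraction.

P(U = 0 | obs) = 7/17

Enumerate traces; 10 have nonzero weight after conditioning:
  (Z=0, X=4, W=0, Y=1, U=0) weight 1/180
  (Z=0, X=4, W=0, Y=1, U=2) weight 1/180
  (Z=0, X=4, W=1, Y=1, U=1) weight 1/180
  (Z=0, X=4, W=2, Y=1, U=0) weight 1/180
  (Z=0, X=4, W=2, Y=1, U=2) weight 1/180
  (Z=1, X=4, W=0, Y=1, U=0) weight 1/720
  (Z=1, X=4, W=0, Y=1, U=2) weight 1/720
  (Z=1, X=4, W=1, Y=1, U=1) weight 1/1440
  … 2 more
Group by U:
  weight(U=0) = 7/480
  weight(U=1) = 1/160
  weight(U=2) = 7/480
Total weight = 7/480 + 1/160 + 7/480 = 17/480
P(U=0 | obs) = 7/480 / 17/480 = 7/17
P(U=1 | obs) = 1/160 / 17/480 = 3/17
P(U=2 | obs) = 7/480 / 17/480 = 7/17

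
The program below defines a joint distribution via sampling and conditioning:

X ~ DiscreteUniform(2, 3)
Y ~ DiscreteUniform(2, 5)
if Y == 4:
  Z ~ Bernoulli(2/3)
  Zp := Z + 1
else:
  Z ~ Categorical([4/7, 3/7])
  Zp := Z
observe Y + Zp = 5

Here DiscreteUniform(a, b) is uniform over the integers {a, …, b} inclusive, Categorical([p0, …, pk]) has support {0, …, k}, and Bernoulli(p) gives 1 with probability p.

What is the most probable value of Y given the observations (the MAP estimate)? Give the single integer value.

Enumerate traces; 4 have nonzero weight after conditioning:
  (X=2, Y=4, Z=0) weight 1/24
  (X=2, Y=5, Z=0) weight 1/14
  (X=3, Y=4, Z=0) weight 1/24
  (X=3, Y=5, Z=0) weight 1/14
Group by Y:
  weight(Y=4) = 1/12
  weight(Y=5) = 1/7
Total weight = 1/12 + 1/7 = 19/84
P(Y=4 | obs) = 1/12 / 19/84 = 7/19
P(Y=5 | obs) = 1/7 / 19/84 = 12/19
argmax = 5

argmax_v P(Y = v | obs) = 5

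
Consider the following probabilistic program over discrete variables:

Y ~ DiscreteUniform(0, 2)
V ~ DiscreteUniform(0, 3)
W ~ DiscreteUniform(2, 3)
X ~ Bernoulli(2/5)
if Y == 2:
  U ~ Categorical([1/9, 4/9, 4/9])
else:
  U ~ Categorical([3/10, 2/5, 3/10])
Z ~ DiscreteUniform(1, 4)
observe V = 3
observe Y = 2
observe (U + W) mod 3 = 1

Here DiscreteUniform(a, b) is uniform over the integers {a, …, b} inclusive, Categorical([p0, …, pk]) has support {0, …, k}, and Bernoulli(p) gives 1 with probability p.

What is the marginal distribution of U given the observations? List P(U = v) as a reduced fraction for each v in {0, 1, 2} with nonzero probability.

Enumerate traces; 16 have nonzero weight after conditioning:
  (Y=2, V=3, W=2, X=0, U=2, Z=1) weight 1/360
  (Y=2, V=3, W=2, X=0, U=2, Z=2) weight 1/360
  (Y=2, V=3, W=2, X=0, U=2, Z=3) weight 1/360
  (Y=2, V=3, W=2, X=0, U=2, Z=4) weight 1/360
  (Y=2, V=3, W=2, X=1, U=2, Z=1) weight 1/540
  (Y=2, V=3, W=2, X=1, U=2, Z=2) weight 1/540
  (Y=2, V=3, W=2, X=1, U=2, Z=3) weight 1/540
  (Y=2, V=3, W=2, X=1, U=2, Z=4) weight 1/540
  (Y=2, V=3, W=3, X=0, U=1, Z=1) weight 1/360
  … 7 more
Group by U:
  weight(U=1) = 1/54
  weight(U=2) = 1/54
Total weight = 1/54 + 1/54 = 1/27
P(U=1 | obs) = 1/54 / 1/27 = 1/2
P(U=2 | obs) = 1/54 / 1/27 = 1/2

P(U=1) = 1/2, P(U=2) = 1/2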